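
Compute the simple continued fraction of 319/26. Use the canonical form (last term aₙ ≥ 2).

[12; 3, 1, 2, 2]

319 = 12×26 + 7
26 = 3×7 + 5
7 = 1×5 + 2
5 = 2×2 + 1
2 = 2×1 + 0  (stop)
So 319/26 = [12; 3, 1, 2, 2].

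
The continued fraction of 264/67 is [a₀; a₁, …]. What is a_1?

1

264 = 3·67 + 63   →  a_0 = 3
67 = 1·63 + 4   →  a_1 = 1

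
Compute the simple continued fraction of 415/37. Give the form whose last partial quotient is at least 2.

415 = 11×37 + 8
37 = 4×8 + 5
8 = 1×5 + 3
5 = 1×3 + 2
3 = 1×2 + 1
2 = 2×1 + 0  (stop)
So 415/37 = [11; 4, 1, 1, 1, 2].

[11; 4, 1, 1, 1, 2]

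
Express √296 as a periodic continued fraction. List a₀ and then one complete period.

[17; 4, 1, 7, 1, 4, 34]

a₀ = ⌊√296⌋ = 17.
With m₀=0, d₀=1 and mₖ₊₁ = dₖaₖ − mₖ, dₖ₊₁ = (n − mₖ₊₁²)/dₖ, aₖ₊₁ = ⌊(a₀+mₖ₊₁)/dₖ₊₁⌋:
  k=1: m=17, d=7, a=4
  k=2: m=11, d=25, a=1
  k=3: m=14, d=4, a=7
  k=4: m=14, d=25, a=1
  k=5: m=11, d=7, a=4
  k=6: m=17, d=1, a=34
d=1 and a=2a₀=34 at k=6, so the next step gives (m, d) = (17, 7) again — its k=1 value — and the period has length 6.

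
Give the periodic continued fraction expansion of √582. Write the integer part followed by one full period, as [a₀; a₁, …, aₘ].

[24; 8, 48]

a₀ = ⌊√582⌋ = 24.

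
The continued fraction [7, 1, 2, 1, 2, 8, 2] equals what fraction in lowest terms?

1507/195

Using pₖ = aₖpₖ₋₁ + pₖ₋₂ and qₖ = aₖqₖ₋₁ + qₖ₋₂:
  k=0: a=7, p=7, q=1
  k=1: a=1, p=8, q=1
  k=2: a=2, p=23, q=3
  k=3: a=1, p=31, q=4
  k=4: a=2, p=85, q=11
  k=5: a=8, p=711, q=92
  k=6: a=2, p=1507, q=195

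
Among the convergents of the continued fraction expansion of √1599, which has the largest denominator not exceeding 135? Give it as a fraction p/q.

3199/80

√1599 = [39; 1, 78, …] (period length 2).
Convergents:
  p_0/q_0 = 39/1
  p_1/q_1 = 40/1
  p_2/q_2 = 3159/79
  p_3/q_3 = 3199/80
  p_4/q_4 = 252681/6319
q_3 = 80 ≤ 135 < 6319 = q_4, so the answer is 3199/80.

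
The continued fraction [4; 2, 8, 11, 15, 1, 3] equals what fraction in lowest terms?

53539/11975

Fold from the inside: start with 3/1.
  1 + 1/3 = 4/3
  15 + 3/4 = 63/4
  11 + 4/63 = 697/63
  8 + 63/697 = 5639/697
  2 + 697/5639 = 11975/5639
  4 + 5639/11975 = 53539/11975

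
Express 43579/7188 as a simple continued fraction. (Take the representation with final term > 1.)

43579 = 6*7188 + 451
7188 = 15*451 + 423
451 = 1*423 + 28
423 = 15*28 + 3
28 = 9*3 + 1
3 = 3*1 + 0  (stop)
So 43579/7188 = [6; 15, 1, 15, 9, 3].

[6; 15, 1, 15, 9, 3]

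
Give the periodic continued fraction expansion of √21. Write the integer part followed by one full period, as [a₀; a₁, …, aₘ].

[4; 1, 1, 2, 1, 1, 8]

a₀ = ⌊√21⌋ = 4.
With m₀=0, d₀=1 and mₖ₊₁ = dₖaₖ − mₖ, dₖ₊₁ = (n − mₖ₊₁²)/dₖ, aₖ₊₁ = ⌊(a₀+mₖ₊₁)/dₖ₊₁⌋:
  k=1: m=4, d=5, a=1
  k=2: m=1, d=4, a=1
  k=3: m=3, d=3, a=2
  k=4: m=3, d=4, a=1
  k=5: m=1, d=5, a=1
  k=6: m=4, d=1, a=8
d=1 and a=2a₀=8 at k=6, so the next step gives (m, d) = (4, 5) again — its k=1 value — and the period has length 6.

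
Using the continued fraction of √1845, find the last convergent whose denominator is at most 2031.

√1845 = [42; 1, 20, 2, 20, 1, 84, …] (period length 6).
Convergents:
  p_0/q_0 = 42/1
  p_1/q_1 = 43/1
  p_2/q_2 = 902/21
  p_3/q_3 = 1847/43
  p_4/q_4 = 37842/881
  p_5/q_5 = 39689/924
  p_6/q_6 = 3371718/78497
q_5 = 924 ≤ 2031 < 78497 = q_6, so the answer is 39689/924.

39689/924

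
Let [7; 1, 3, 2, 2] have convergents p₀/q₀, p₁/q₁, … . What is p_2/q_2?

Using pₖ = aₖpₖ₋₁ + pₖ₋₂, qₖ = aₖqₖ₋₁ + qₖ₋₂ (with p₋₁=1, p₋₂=0, q₋₁=0, q₋₂=1):
  k=0: a=7, p=7, q=1
  k=1: a=1, p=8, q=1
  k=2: a=3, p=31, q=4

31/4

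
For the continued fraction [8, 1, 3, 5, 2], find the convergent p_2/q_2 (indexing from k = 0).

35/4

Using pₖ = aₖpₖ₋₁ + pₖ₋₂, qₖ = aₖqₖ₋₁ + qₖ₋₂ (with p₋₁=1, p₋₂=0, q₋₁=0, q₋₂=1):
  k=0: a=8, p=8, q=1
  k=1: a=1, p=9, q=1
  k=2: a=3, p=35, q=4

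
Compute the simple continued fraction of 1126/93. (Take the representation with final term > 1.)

[12; 9, 3, 3]

1126 = 12·93 + 10
93 = 9·10 + 3
10 = 3·3 + 1
3 = 3·1 + 0  (stop)
So 1126/93 = [12; 9, 3, 3].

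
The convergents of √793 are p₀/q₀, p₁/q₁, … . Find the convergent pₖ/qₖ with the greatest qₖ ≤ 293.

4393/156

√793 = [28; 6, 4, 6, 56, …] (period length 4).
Convergents:
  p_0/q_0 = 28/1
  p_1/q_1 = 169/6
  p_2/q_2 = 704/25
  p_3/q_3 = 4393/156
  p_4/q_4 = 246712/8761
q_3 = 156 ≤ 293 < 8761 = q_4, so the answer is 4393/156.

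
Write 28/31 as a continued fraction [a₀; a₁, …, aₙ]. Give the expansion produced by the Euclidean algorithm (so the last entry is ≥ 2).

[0; 1, 9, 3]

28 = 0·31 + 28
31 = 1·28 + 3
28 = 9·3 + 1
3 = 3·1 + 0  (stop)
So 28/31 = [0; 1, 9, 3].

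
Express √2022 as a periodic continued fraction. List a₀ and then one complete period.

[44; 1, 28, 1, 88]

a₀ = ⌊√2022⌋ = 44.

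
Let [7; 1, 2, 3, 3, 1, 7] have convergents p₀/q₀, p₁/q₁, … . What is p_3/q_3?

Using pₖ = aₖpₖ₋₁ + pₖ₋₂, qₖ = aₖqₖ₋₁ + qₖ₋₂ (with p₋₁=1, p₋₂=0, q₋₁=0, q₋₂=1):
  k=0: a=7, p=7, q=1
  k=1: a=1, p=8, q=1
  k=2: a=2, p=23, q=3
  k=3: a=3, p=77, q=10

77/10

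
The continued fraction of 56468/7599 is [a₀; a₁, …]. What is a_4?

5

56468 = 7·7599 + 3275   →  a_0 = 7
7599 = 2·3275 + 1049   →  a_1 = 2
3275 = 3·1049 + 128   →  a_2 = 3
1049 = 8·128 + 25   →  a_3 = 8
128 = 5·25 + 3   →  a_4 = 5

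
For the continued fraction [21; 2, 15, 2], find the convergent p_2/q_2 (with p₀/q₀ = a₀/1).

Using pₖ = aₖpₖ₋₁ + pₖ₋₂, qₖ = aₖqₖ₋₁ + qₖ₋₂ (with p₋₁=1, p₋₂=0, q₋₁=0, q₋₂=1):
  k=0: a=21, p=21, q=1
  k=1: a=2, p=43, q=2
  k=2: a=15, p=666, q=31

666/31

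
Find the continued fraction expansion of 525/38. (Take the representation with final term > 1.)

[13; 1, 4, 2, 3]

525 = 13*38 + 31
38 = 1*31 + 7
31 = 4*7 + 3
7 = 2*3 + 1
3 = 3*1 + 0  (stop)
So 525/38 = [13; 1, 4, 2, 3].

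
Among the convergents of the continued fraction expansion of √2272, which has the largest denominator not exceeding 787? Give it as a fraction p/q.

√2272 = [47; 1, 1, 1, 94, …] (period length 4).
Convergents:
  p_0/q_0 = 47/1
  p_1/q_1 = 48/1
  p_2/q_2 = 95/2
  p_3/q_3 = 143/3
  p_4/q_4 = 13537/284
  p_5/q_5 = 13680/287
  p_6/q_6 = 27217/571
  p_7/q_7 = 40897/858
q_6 = 571 ≤ 787 < 858 = q_7, so the answer is 27217/571.

27217/571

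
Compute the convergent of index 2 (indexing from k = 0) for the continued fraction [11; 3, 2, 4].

Using pₖ = aₖpₖ₋₁ + pₖ₋₂, qₖ = aₖqₖ₋₁ + qₖ₋₂ (with p₋₁=1, p₋₂=0, q₋₁=0, q₋₂=1):
  k=0: a=11, p=11, q=1
  k=1: a=3, p=34, q=3
  k=2: a=2, p=79, q=7

79/7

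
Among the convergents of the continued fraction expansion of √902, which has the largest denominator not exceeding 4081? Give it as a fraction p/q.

√902 = [30; 30, 60, …] (period length 2).
Convergents:
  p_0/q_0 = 30/1
  p_1/q_1 = 901/30
  p_2/q_2 = 54090/1801
  p_3/q_3 = 1623601/54060
q_2 = 1801 ≤ 4081 < 54060 = q_3, so the answer is 54090/1801.

54090/1801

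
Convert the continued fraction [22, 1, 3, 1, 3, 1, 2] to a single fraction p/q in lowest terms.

1527/67

Using pₖ = aₖpₖ₋₁ + pₖ₋₂ and qₖ = aₖqₖ₋₁ + qₖ₋₂:
  k=0: a=22, p=22, q=1
  k=1: a=1, p=23, q=1
  k=2: a=3, p=91, q=4
  k=3: a=1, p=114, q=5
  k=4: a=3, p=433, q=19
  k=5: a=1, p=547, q=24
  k=6: a=2, p=1527, q=67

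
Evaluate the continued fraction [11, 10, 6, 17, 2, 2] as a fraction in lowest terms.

Fold from the inside: start with 2/1.
  2 + 1/2 = 5/2
  17 + 2/5 = 87/5
  6 + 5/87 = 527/87
  10 + 87/527 = 5357/527
  11 + 527/5357 = 59454/5357

59454/5357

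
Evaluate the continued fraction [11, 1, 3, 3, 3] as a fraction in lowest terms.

Using pₖ = aₖpₖ₋₁ + pₖ₋₂ and qₖ = aₖqₖ₋₁ + qₖ₋₂:
  k=0: a=11, p=11, q=1
  k=1: a=1, p=12, q=1
  k=2: a=3, p=47, q=4
  k=3: a=3, p=153, q=13
  k=4: a=3, p=506, q=43

506/43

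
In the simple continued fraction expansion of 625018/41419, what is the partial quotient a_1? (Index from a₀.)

625018 = 15·41419 + 3733   →  a_0 = 15
41419 = 11·3733 + 356   →  a_1 = 11

11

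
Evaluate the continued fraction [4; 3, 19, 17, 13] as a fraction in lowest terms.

55891/12915

Using pₖ = aₖpₖ₋₁ + pₖ₋₂ and qₖ = aₖqₖ₋₁ + qₖ₋₂:
  k=0: a=4, p=4, q=1
  k=1: a=3, p=13, q=3
  k=2: a=19, p=251, q=58
  k=3: a=17, p=4280, q=989
  k=4: a=13, p=55891, q=12915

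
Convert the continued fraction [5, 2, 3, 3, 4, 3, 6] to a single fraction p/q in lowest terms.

10972/2019

Fold from the inside: start with 6/1.
  3 + 1/6 = 19/6
  4 + 6/19 = 82/19
  3 + 19/82 = 265/82
  3 + 82/265 = 877/265
  2 + 265/877 = 2019/877
  5 + 877/2019 = 10972/2019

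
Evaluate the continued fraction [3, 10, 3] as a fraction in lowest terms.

96/31

Fold from the inside: start with 3/1.
  10 + 1/3 = 31/3
  3 + 3/31 = 96/31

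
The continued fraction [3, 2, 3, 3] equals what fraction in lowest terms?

79/23

Fold from the inside: start with 3/1.
  3 + 1/3 = 10/3
  2 + 3/10 = 23/10
  3 + 10/23 = 79/23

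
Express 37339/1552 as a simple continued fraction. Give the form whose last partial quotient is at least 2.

37339 = 24·1552 + 91
1552 = 17·91 + 5
91 = 18·5 + 1
5 = 5·1 + 0  (stop)
So 37339/1552 = [24; 17, 18, 5].

[24; 17, 18, 5]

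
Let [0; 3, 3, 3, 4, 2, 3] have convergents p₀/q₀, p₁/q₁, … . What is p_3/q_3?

10/33

Using pₖ = aₖpₖ₋₁ + pₖ₋₂, qₖ = aₖqₖ₋₁ + qₖ₋₂ (with p₋₁=1, p₋₂=0, q₋₁=0, q₋₂=1):
  k=0: a=0, p=0, q=1
  k=1: a=3, p=1, q=3
  k=2: a=3, p=3, q=10
  k=3: a=3, p=10, q=33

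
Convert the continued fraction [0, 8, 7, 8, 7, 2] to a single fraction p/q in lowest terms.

869/7074

Using pₖ = aₖpₖ₋₁ + pₖ₋₂ and qₖ = aₖqₖ₋₁ + qₖ₋₂:
  k=0: a=0, p=0, q=1
  k=1: a=8, p=1, q=8
  k=2: a=7, p=7, q=57
  k=3: a=8, p=57, q=464
  k=4: a=7, p=406, q=3305
  k=5: a=2, p=869, q=7074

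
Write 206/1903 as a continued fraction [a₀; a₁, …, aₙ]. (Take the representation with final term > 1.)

206 = 0·1903 + 206
1903 = 9·206 + 49
206 = 4·49 + 10
49 = 4·10 + 9
10 = 1·9 + 1
9 = 9·1 + 0  (stop)
So 206/1903 = [0; 9, 4, 4, 1, 9].

[0; 9, 4, 4, 1, 9]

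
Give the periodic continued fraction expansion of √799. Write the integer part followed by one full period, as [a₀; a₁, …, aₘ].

a₀ = ⌊√799⌋ = 28.
With m₀=0, d₀=1 and mₖ₊₁ = dₖaₖ − mₖ, dₖ₊₁ = (n − mₖ₊₁²)/dₖ, aₖ₊₁ = ⌊(a₀+mₖ₊₁)/dₖ₊₁⌋:
  k=1: m=28, d=15, a=3
  k=2: m=17, d=34, a=1
  k=3: m=17, d=15, a=3
  k=4: m=28, d=1, a=56
d=1 and a=2a₀=56 at k=4, so the next step gives (m, d) = (28, 15) again — its k=1 value — and the period has length 4.

[28; 3, 1, 3, 56]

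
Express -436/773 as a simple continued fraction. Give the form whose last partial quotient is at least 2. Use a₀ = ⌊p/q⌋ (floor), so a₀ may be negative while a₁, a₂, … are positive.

[-1; 2, 3, 2, 2, 9, 2]

-436 = -1×773 + 337
773 = 2×337 + 99
337 = 3×99 + 40
99 = 2×40 + 19
40 = 2×19 + 2
19 = 9×2 + 1
2 = 2×1 + 0  (stop)
So -436/773 = [-1; 2, 3, 2, 2, 9, 2].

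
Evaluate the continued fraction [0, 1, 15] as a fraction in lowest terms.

15/16

Using pₖ = aₖpₖ₋₁ + pₖ₋₂ and qₖ = aₖqₖ₋₁ + qₖ₋₂:
  k=0: a=0, p=0, q=1
  k=1: a=1, p=1, q=1
  k=2: a=15, p=15, q=16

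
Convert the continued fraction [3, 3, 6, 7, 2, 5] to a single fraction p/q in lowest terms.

Using pₖ = aₖpₖ₋₁ + pₖ₋₂ and qₖ = aₖqₖ₋₁ + qₖ₋₂:
  k=0: a=3, p=3, q=1
  k=1: a=3, p=10, q=3
  k=2: a=6, p=63, q=19
  k=3: a=7, p=451, q=136
  k=4: a=2, p=965, q=291
  k=5: a=5, p=5276, q=1591

5276/1591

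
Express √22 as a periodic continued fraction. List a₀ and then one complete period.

a₀ = ⌊√22⌋ = 4.
With m₀=0, d₀=1 and mₖ₊₁ = dₖaₖ − mₖ, dₖ₊₁ = (n − mₖ₊₁²)/dₖ, aₖ₊₁ = ⌊(a₀+mₖ₊₁)/dₖ₊₁⌋:
  k=1: m=4, d=6, a=1
  k=2: m=2, d=3, a=2
  k=3: m=4, d=2, a=4
  k=4: m=4, d=3, a=2
  k=5: m=2, d=6, a=1
  k=6: m=4, d=1, a=8
d=1 and a=2a₀=8 at k=6, so the next step gives (m, d) = (4, 6) again — its k=1 value — and the period has length 6.

[4; 1, 2, 4, 2, 1, 8]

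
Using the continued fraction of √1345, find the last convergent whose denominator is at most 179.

4841/132

√1345 = [36; 1, 2, 14, 2, 1, 72, …] (period length 6).
Convergents:
  p_0/q_0 = 36/1
  p_1/q_1 = 37/1
  p_2/q_2 = 110/3
  p_3/q_3 = 1577/43
  p_4/q_4 = 3264/89
  p_5/q_5 = 4841/132
  p_6/q_6 = 351816/9593
q_5 = 132 ≤ 179 < 9593 = q_6, so the answer is 4841/132.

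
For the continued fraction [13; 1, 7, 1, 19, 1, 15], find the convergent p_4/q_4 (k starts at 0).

2486/179

Using pₖ = aₖpₖ₋₁ + pₖ₋₂, qₖ = aₖqₖ₋₁ + qₖ₋₂ (with p₋₁=1, p₋₂=0, q₋₁=0, q₋₂=1):
  k=0: a=13, p=13, q=1
  k=1: a=1, p=14, q=1
  k=2: a=7, p=111, q=8
  k=3: a=1, p=125, q=9
  k=4: a=19, p=2486, q=179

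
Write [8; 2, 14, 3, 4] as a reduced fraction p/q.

3266/385

Using pₖ = aₖpₖ₋₁ + pₖ₋₂ and qₖ = aₖqₖ₋₁ + qₖ₋₂:
  k=0: a=8, p=8, q=1
  k=1: a=2, p=17, q=2
  k=2: a=14, p=246, q=29
  k=3: a=3, p=755, q=89
  k=4: a=4, p=3266, q=385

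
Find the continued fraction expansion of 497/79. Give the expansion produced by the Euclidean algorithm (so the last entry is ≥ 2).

497 = 6×79 + 23
79 = 3×23 + 10
23 = 2×10 + 3
10 = 3×3 + 1
3 = 3×1 + 0  (stop)
So 497/79 = [6; 3, 2, 3, 3].

[6; 3, 2, 3, 3]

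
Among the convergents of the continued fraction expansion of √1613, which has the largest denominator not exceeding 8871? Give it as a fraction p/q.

√1613 = [40; 6, 6, 80, …] (period length 3).
Convergents:
  p_0/q_0 = 40/1
  p_1/q_1 = 241/6
  p_2/q_2 = 1486/37
  p_3/q_3 = 119121/2966
  p_4/q_4 = 716212/17833
q_3 = 2966 ≤ 8871 < 17833 = q_4, so the answer is 119121/2966.

119121/2966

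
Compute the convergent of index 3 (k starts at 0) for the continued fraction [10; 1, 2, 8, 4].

267/25

Using pₖ = aₖpₖ₋₁ + pₖ₋₂, qₖ = aₖqₖ₋₁ + qₖ₋₂ (with p₋₁=1, p₋₂=0, q₋₁=0, q₋₂=1):
  k=0: a=10, p=10, q=1
  k=1: a=1, p=11, q=1
  k=2: a=2, p=32, q=3
  k=3: a=8, p=267, q=25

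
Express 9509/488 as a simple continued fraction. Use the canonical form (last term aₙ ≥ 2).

9509 = 19·488 + 237
488 = 2·237 + 14
237 = 16·14 + 13
14 = 1·13 + 1
13 = 13·1 + 0  (stop)
So 9509/488 = [19; 2, 16, 1, 13].

[19; 2, 16, 1, 13]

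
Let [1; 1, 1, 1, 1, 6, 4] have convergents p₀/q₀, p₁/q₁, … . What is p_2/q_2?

3/2

Using pₖ = aₖpₖ₋₁ + pₖ₋₂, qₖ = aₖqₖ₋₁ + qₖ₋₂ (with p₋₁=1, p₋₂=0, q₋₁=0, q₋₂=1):
  k=0: a=1, p=1, q=1
  k=1: a=1, p=2, q=1
  k=2: a=1, p=3, q=2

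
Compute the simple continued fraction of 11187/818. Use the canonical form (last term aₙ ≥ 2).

11187 = 13*818 + 553
818 = 1*553 + 265
553 = 2*265 + 23
265 = 11*23 + 12
23 = 1*12 + 11
12 = 1*11 + 1
11 = 11*1 + 0  (stop)
So 11187/818 = [13; 1, 2, 11, 1, 1, 11].

[13; 1, 2, 11, 1, 1, 11]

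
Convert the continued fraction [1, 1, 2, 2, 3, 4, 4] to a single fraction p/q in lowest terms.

745/436

Using pₖ = aₖpₖ₋₁ + pₖ₋₂ and qₖ = aₖqₖ₋₁ + qₖ₋₂:
  k=0: a=1, p=1, q=1
  k=1: a=1, p=2, q=1
  k=2: a=2, p=5, q=3
  k=3: a=2, p=12, q=7
  k=4: a=3, p=41, q=24
  k=5: a=4, p=176, q=103
  k=6: a=4, p=745, q=436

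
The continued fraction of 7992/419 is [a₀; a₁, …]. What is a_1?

13

7992 = 19·419 + 31   →  a_0 = 19
419 = 13·31 + 16   →  a_1 = 13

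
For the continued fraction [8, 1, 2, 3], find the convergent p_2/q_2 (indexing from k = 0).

26/3

Using pₖ = aₖpₖ₋₁ + pₖ₋₂, qₖ = aₖqₖ₋₁ + qₖ₋₂ (with p₋₁=1, p₋₂=0, q₋₁=0, q₋₂=1):
  k=0: a=8, p=8, q=1
  k=1: a=1, p=9, q=1
  k=2: a=2, p=26, q=3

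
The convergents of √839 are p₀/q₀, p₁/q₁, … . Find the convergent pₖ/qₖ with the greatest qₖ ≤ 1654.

√839 = [28; 1, 27, 1, 56, …] (period length 4).
Convergents:
  p_0/q_0 = 28/1
  p_1/q_1 = 29/1
  p_2/q_2 = 811/28
  p_3/q_3 = 840/29
  p_4/q_4 = 47851/1652
  p_5/q_5 = 48691/1681
q_4 = 1652 ≤ 1654 < 1681 = q_5, so the answer is 47851/1652.

47851/1652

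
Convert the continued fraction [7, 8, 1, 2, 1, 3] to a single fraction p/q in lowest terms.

Using pₖ = aₖpₖ₋₁ + pₖ₋₂ and qₖ = aₖqₖ₋₁ + qₖ₋₂:
  k=0: a=7, p=7, q=1
  k=1: a=8, p=57, q=8
  k=2: a=1, p=64, q=9
  k=3: a=2, p=185, q=26
  k=4: a=1, p=249, q=35
  k=5: a=3, p=932, q=131

932/131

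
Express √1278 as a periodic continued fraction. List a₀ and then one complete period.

[35; 1, 2, 1, 70]

a₀ = ⌊√1278⌋ = 35.
With m₀=0, d₀=1 and mₖ₊₁ = dₖaₖ − mₖ, dₖ₊₁ = (n − mₖ₊₁²)/dₖ, aₖ₊₁ = ⌊(a₀+mₖ₊₁)/dₖ₊₁⌋:
  k=1: m=35, d=53, a=1
  k=2: m=18, d=18, a=2
  k=3: m=18, d=53, a=1
  k=4: m=35, d=1, a=70
d=1 and a=2a₀=70 at k=4, so the next step gives (m, d) = (35, 53) again — its k=1 value — and the period has length 4.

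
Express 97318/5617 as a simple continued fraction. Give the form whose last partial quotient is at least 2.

[17; 3, 14, 14, 2, 4]

97318 = 17·5617 + 1829
5617 = 3·1829 + 130
1829 = 14·130 + 9
130 = 14·9 + 4
9 = 2·4 + 1
4 = 4·1 + 0  (stop)
So 97318/5617 = [17; 3, 14, 14, 2, 4].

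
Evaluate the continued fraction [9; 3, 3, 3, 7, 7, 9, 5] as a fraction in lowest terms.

Fold from the inside: start with 5/1.
  9 + 1/5 = 46/5
  7 + 5/46 = 327/46
  7 + 46/327 = 2335/327
  3 + 327/2335 = 7332/2335
  3 + 2335/7332 = 24331/7332
  3 + 7332/24331 = 80325/24331
  9 + 24331/80325 = 747256/80325

747256/80325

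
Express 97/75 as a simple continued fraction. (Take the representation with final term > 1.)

[1; 3, 2, 2, 4]

97 = 1·75 + 22
75 = 3·22 + 9
22 = 2·9 + 4
9 = 2·4 + 1
4 = 4·1 + 0  (stop)
So 97/75 = [1; 3, 2, 2, 4].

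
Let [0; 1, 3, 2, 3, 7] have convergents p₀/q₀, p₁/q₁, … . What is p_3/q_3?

7/9

Using pₖ = aₖpₖ₋₁ + pₖ₋₂, qₖ = aₖqₖ₋₁ + qₖ₋₂ (with p₋₁=1, p₋₂=0, q₋₁=0, q₋₂=1):
  k=0: a=0, p=0, q=1
  k=1: a=1, p=1, q=1
  k=2: a=3, p=3, q=4
  k=3: a=2, p=7, q=9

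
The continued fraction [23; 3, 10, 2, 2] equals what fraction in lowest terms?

Using pₖ = aₖpₖ₋₁ + pₖ₋₂ and qₖ = aₖqₖ₋₁ + qₖ₋₂:
  k=0: a=23, p=23, q=1
  k=1: a=3, p=70, q=3
  k=2: a=10, p=723, q=31
  k=3: a=2, p=1516, q=65
  k=4: a=2, p=3755, q=161

3755/161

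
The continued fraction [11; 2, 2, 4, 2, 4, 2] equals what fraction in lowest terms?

Fold from the inside: start with 2/1.
  4 + 1/2 = 9/2
  2 + 2/9 = 20/9
  4 + 9/20 = 89/20
  2 + 20/89 = 198/89
  2 + 89/198 = 485/198
  11 + 198/485 = 5533/485

5533/485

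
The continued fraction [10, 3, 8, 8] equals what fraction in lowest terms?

2095/203

Using pₖ = aₖpₖ₋₁ + pₖ₋₂ and qₖ = aₖqₖ₋₁ + qₖ₋₂:
  k=0: a=10, p=10, q=1
  k=1: a=3, p=31, q=3
  k=2: a=8, p=258, q=25
  k=3: a=8, p=2095, q=203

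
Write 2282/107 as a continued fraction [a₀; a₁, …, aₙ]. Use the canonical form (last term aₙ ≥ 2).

[21; 3, 17, 2]

2282 = 21×107 + 35
107 = 3×35 + 2
35 = 17×2 + 1
2 = 2×1 + 0  (stop)
So 2282/107 = [21; 3, 17, 2].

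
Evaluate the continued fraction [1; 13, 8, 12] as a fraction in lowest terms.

1370/1273

Fold from the inside: start with 12/1.
  8 + 1/12 = 97/12
  13 + 12/97 = 1273/97
  1 + 97/1273 = 1370/1273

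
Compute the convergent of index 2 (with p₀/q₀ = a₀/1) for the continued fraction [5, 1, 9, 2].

59/10

Using pₖ = aₖpₖ₋₁ + pₖ₋₂, qₖ = aₖqₖ₋₁ + qₖ₋₂ (with p₋₁=1, p₋₂=0, q₋₁=0, q₋₂=1):
  k=0: a=5, p=5, q=1
  k=1: a=1, p=6, q=1
  k=2: a=9, p=59, q=10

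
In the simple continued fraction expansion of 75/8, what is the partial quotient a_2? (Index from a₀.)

1

75 = 9·8 + 3   →  a_0 = 9
8 = 2·3 + 2   →  a_1 = 2
3 = 1·2 + 1   →  a_2 = 1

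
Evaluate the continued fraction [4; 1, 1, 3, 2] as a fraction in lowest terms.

Using pₖ = aₖpₖ₋₁ + pₖ₋₂ and qₖ = aₖqₖ₋₁ + qₖ₋₂:
  k=0: a=4, p=4, q=1
  k=1: a=1, p=5, q=1
  k=2: a=1, p=9, q=2
  k=3: a=3, p=32, q=7
  k=4: a=2, p=73, q=16

73/16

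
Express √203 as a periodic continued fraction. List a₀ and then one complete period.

a₀ = ⌊√203⌋ = 14.
With m₀=0, d₀=1 and mₖ₊₁ = dₖaₖ − mₖ, dₖ₊₁ = (n − mₖ₊₁²)/dₖ, aₖ₊₁ = ⌊(a₀+mₖ₊₁)/dₖ₊₁⌋:
  k=1: m=14, d=7, a=4
  k=2: m=14, d=1, a=28
d=1 and a=2a₀=28 at k=2, so the next step gives (m, d) = (14, 7) again — its k=1 value — and the period has length 2.

[14; 4, 28]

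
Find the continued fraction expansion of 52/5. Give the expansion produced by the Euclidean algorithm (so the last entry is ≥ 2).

52 = 10*5 + 2
5 = 2*2 + 1
2 = 2*1 + 0  (stop)
So 52/5 = [10; 2, 2].

[10; 2, 2]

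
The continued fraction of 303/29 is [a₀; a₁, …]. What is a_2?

4

303 = 10·29 + 13   →  a_0 = 10
29 = 2·13 + 3   →  a_1 = 2
13 = 4·3 + 1   →  a_2 = 4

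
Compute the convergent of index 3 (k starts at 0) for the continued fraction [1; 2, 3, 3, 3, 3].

Using pₖ = aₖpₖ₋₁ + pₖ₋₂, qₖ = aₖqₖ₋₁ + qₖ₋₂ (with p₋₁=1, p₋₂=0, q₋₁=0, q₋₂=1):
  k=0: a=1, p=1, q=1
  k=1: a=2, p=3, q=2
  k=2: a=3, p=10, q=7
  k=3: a=3, p=33, q=23

33/23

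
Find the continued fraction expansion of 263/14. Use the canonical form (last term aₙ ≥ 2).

[18; 1, 3, 1, 2]

263 = 18×14 + 11
14 = 1×11 + 3
11 = 3×3 + 2
3 = 1×2 + 1
2 = 2×1 + 0  (stop)
So 263/14 = [18; 1, 3, 1, 2].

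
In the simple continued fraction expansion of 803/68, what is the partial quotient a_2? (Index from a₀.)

4

803 = 11·68 + 55   →  a_0 = 11
68 = 1·55 + 13   →  a_1 = 1
55 = 4·13 + 3   →  a_2 = 4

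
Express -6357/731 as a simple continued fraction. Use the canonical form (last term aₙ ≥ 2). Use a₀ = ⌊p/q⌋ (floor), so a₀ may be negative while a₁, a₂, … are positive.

[-9; 3, 3, 2, 2, 2, 5]

-6357 = -9·731 + 222
731 = 3·222 + 65
222 = 3·65 + 27
65 = 2·27 + 11
27 = 2·11 + 5
11 = 2·5 + 1
5 = 5·1 + 0  (stop)
So -6357/731 = [-9; 3, 3, 2, 2, 2, 5].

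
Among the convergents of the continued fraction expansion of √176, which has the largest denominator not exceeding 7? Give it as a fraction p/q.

53/4

√176 = [13; 3, 1, 3, 26, …] (period length 4).
Convergents:
  p_0/q_0 = 13/1
  p_1/q_1 = 40/3
  p_2/q_2 = 53/4
  p_3/q_3 = 199/15
q_2 = 4 ≤ 7 < 15 = q_3, so the answer is 53/4.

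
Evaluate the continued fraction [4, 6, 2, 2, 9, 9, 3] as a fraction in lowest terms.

Using pₖ = aₖpₖ₋₁ + pₖ₋₂ and qₖ = aₖqₖ₋₁ + qₖ₋₂:
  k=0: a=4, p=4, q=1
  k=1: a=6, p=25, q=6
  k=2: a=2, p=54, q=13
  k=3: a=2, p=133, q=32
  k=4: a=9, p=1251, q=301
  k=5: a=9, p=11392, q=2741
  k=6: a=3, p=35427, q=8524

35427/8524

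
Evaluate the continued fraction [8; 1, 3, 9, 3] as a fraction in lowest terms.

Fold from the inside: start with 3/1.
  9 + 1/3 = 28/3
  3 + 3/28 = 87/28
  1 + 28/87 = 115/87
  8 + 87/115 = 1007/115

1007/115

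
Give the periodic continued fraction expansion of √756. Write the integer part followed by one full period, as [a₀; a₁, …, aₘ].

[27; 2, 54]

a₀ = ⌊√756⌋ = 27.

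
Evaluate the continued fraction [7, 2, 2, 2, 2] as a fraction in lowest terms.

Fold from the inside: start with 2/1.
  2 + 1/2 = 5/2
  2 + 2/5 = 12/5
  2 + 5/12 = 29/12
  7 + 12/29 = 215/29

215/29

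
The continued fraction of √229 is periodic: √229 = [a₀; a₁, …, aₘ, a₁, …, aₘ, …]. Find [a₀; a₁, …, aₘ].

a₀ = ⌊√229⌋ = 15.
With m₀=0, d₀=1 and mₖ₊₁ = dₖaₖ − mₖ, dₖ₊₁ = (n − mₖ₊₁²)/dₖ, aₖ₊₁ = ⌊(a₀+mₖ₊₁)/dₖ₊₁⌋:
  k=1: m=15, d=4, a=7
  k=2: m=13, d=15, a=1
  k=3: m=2, d=15, a=1
  k=4: m=13, d=4, a=7
  k=5: m=15, d=1, a=30
d=1 and a=2a₀=30 at k=5, so the next step gives (m, d) = (15, 4) again — its k=1 value — and the period has length 5.

[15; 7, 1, 1, 7, 30]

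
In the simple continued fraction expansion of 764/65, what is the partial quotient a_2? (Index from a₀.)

764 = 11·65 + 49   →  a_0 = 11
65 = 1·49 + 16   →  a_1 = 1
49 = 3·16 + 1   →  a_2 = 3

3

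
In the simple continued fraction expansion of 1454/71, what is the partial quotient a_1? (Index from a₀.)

1454 = 20·71 + 34   →  a_0 = 20
71 = 2·34 + 3   →  a_1 = 2

2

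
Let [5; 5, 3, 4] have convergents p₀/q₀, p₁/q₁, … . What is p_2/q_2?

Using pₖ = aₖpₖ₋₁ + pₖ₋₂, qₖ = aₖqₖ₋₁ + qₖ₋₂ (with p₋₁=1, p₋₂=0, q₋₁=0, q₋₂=1):
  k=0: a=5, p=5, q=1
  k=1: a=5, p=26, q=5
  k=2: a=3, p=83, q=16

83/16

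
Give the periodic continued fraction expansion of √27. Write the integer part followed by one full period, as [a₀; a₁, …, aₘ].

[5; 5, 10]

a₀ = ⌊√27⌋ = 5.
With m₀=0, d₀=1 and mₖ₊₁ = dₖaₖ − mₖ, dₖ₊₁ = (n − mₖ₊₁²)/dₖ, aₖ₊₁ = ⌊(a₀+mₖ₊₁)/dₖ₊₁⌋:
  k=1: m=5, d=2, a=5
  k=2: m=5, d=1, a=10
d=1 and a=2a₀=10 at k=2, so the next step gives (m, d) = (5, 2) again — its k=1 value — and the period has length 2.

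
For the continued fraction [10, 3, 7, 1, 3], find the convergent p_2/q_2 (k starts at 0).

Using pₖ = aₖpₖ₋₁ + pₖ₋₂, qₖ = aₖqₖ₋₁ + qₖ₋₂ (with p₋₁=1, p₋₂=0, q₋₁=0, q₋₂=1):
  k=0: a=10, p=10, q=1
  k=1: a=3, p=31, q=3
  k=2: a=7, p=227, q=22

227/22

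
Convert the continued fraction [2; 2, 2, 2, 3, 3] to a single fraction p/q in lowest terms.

326/135

Fold from the inside: start with 3/1.
  3 + 1/3 = 10/3
  2 + 3/10 = 23/10
  2 + 10/23 = 56/23
  2 + 23/56 = 135/56
  2 + 56/135 = 326/135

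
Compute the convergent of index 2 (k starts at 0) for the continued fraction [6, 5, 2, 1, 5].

68/11

Using pₖ = aₖpₖ₋₁ + pₖ₋₂, qₖ = aₖqₖ₋₁ + qₖ₋₂ (with p₋₁=1, p₋₂=0, q₋₁=0, q₋₂=1):
  k=0: a=6, p=6, q=1
  k=1: a=5, p=31, q=5
  k=2: a=2, p=68, q=11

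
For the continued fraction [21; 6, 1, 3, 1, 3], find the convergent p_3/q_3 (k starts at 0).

Using pₖ = aₖpₖ₋₁ + pₖ₋₂, qₖ = aₖqₖ₋₁ + qₖ₋₂ (with p₋₁=1, p₋₂=0, q₋₁=0, q₋₂=1):
  k=0: a=21, p=21, q=1
  k=1: a=6, p=127, q=6
  k=2: a=1, p=148, q=7
  k=3: a=3, p=571, q=27

571/27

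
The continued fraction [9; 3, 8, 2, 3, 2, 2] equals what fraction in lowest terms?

9563/1026

Fold from the inside: start with 2/1.
  2 + 1/2 = 5/2
  3 + 2/5 = 17/5
  2 + 5/17 = 39/17
  8 + 17/39 = 329/39
  3 + 39/329 = 1026/329
  9 + 329/1026 = 9563/1026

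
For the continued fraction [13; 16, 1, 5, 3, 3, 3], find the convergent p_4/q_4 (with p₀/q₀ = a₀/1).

4179/320

Using pₖ = aₖpₖ₋₁ + pₖ₋₂, qₖ = aₖqₖ₋₁ + qₖ₋₂ (with p₋₁=1, p₋₂=0, q₋₁=0, q₋₂=1):
  k=0: a=13, p=13, q=1
  k=1: a=16, p=209, q=16
  k=2: a=1, p=222, q=17
  k=3: a=5, p=1319, q=101
  k=4: a=3, p=4179, q=320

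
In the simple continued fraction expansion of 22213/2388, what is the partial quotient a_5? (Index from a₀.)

22213 = 9·2388 + 721   →  a_0 = 9
2388 = 3·721 + 225   →  a_1 = 3
721 = 3·225 + 46   →  a_2 = 3
225 = 4·46 + 41   →  a_3 = 4
46 = 1·41 + 5   →  a_4 = 1
41 = 8·5 + 1   →  a_5 = 8

8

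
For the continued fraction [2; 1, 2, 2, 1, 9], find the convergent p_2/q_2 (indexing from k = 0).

8/3

Using pₖ = aₖpₖ₋₁ + pₖ₋₂, qₖ = aₖqₖ₋₁ + qₖ₋₂ (with p₋₁=1, p₋₂=0, q₋₁=0, q₋₂=1):
  k=0: a=2, p=2, q=1
  k=1: a=1, p=3, q=1
  k=2: a=2, p=8, q=3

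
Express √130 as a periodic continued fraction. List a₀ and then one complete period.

[11; 2, 2, 22]

a₀ = ⌊√130⌋ = 11.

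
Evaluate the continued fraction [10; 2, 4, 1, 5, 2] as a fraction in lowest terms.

1453/139

Using pₖ = aₖpₖ₋₁ + pₖ₋₂ and qₖ = aₖqₖ₋₁ + qₖ₋₂:
  k=0: a=10, p=10, q=1
  k=1: a=2, p=21, q=2
  k=2: a=4, p=94, q=9
  k=3: a=1, p=115, q=11
  k=4: a=5, p=669, q=64
  k=5: a=2, p=1453, q=139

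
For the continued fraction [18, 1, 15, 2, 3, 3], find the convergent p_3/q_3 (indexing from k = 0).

625/33

Using pₖ = aₖpₖ₋₁ + pₖ₋₂, qₖ = aₖqₖ₋₁ + qₖ₋₂ (with p₋₁=1, p₋₂=0, q₋₁=0, q₋₂=1):
  k=0: a=18, p=18, q=1
  k=1: a=1, p=19, q=1
  k=2: a=15, p=303, q=16
  k=3: a=2, p=625, q=33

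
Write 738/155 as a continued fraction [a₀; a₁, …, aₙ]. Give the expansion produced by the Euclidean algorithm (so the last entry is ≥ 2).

[4; 1, 3, 5, 3, 2]

738 = 4*155 + 118
155 = 1*118 + 37
118 = 3*37 + 7
37 = 5*7 + 2
7 = 3*2 + 1
2 = 2*1 + 0  (stop)
So 738/155 = [4; 1, 3, 5, 3, 2].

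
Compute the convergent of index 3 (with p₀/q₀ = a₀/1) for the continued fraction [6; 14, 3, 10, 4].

2695/444

Using pₖ = aₖpₖ₋₁ + pₖ₋₂, qₖ = aₖqₖ₋₁ + qₖ₋₂ (with p₋₁=1, p₋₂=0, q₋₁=0, q₋₂=1):
  k=0: a=6, p=6, q=1
  k=1: a=14, p=85, q=14
  k=2: a=3, p=261, q=43
  k=3: a=10, p=2695, q=444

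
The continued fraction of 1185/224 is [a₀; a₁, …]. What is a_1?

1185 = 5·224 + 65   →  a_0 = 5
224 = 3·65 + 29   →  a_1 = 3

3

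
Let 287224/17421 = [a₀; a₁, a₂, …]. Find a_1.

2

287224 = 16·17421 + 8488   →  a_0 = 16
17421 = 2·8488 + 445   →  a_1 = 2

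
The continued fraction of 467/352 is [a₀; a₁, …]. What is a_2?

16

467 = 1·352 + 115   →  a_0 = 1
352 = 3·115 + 7   →  a_1 = 3
115 = 16·7 + 3   →  a_2 = 16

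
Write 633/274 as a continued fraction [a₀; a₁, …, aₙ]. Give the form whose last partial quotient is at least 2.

[2; 3, 4, 2, 9]

633 = 2*274 + 85
274 = 3*85 + 19
85 = 4*19 + 9
19 = 2*9 + 1
9 = 9*1 + 0  (stop)
So 633/274 = [2; 3, 4, 2, 9].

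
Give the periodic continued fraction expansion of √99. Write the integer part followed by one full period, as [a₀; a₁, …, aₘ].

a₀ = ⌊√99⌋ = 9.

[9; 1, 18]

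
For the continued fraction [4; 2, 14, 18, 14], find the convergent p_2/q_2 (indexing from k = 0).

Using pₖ = aₖpₖ₋₁ + pₖ₋₂, qₖ = aₖqₖ₋₁ + qₖ₋₂ (with p₋₁=1, p₋₂=0, q₋₁=0, q₋₂=1):
  k=0: a=4, p=4, q=1
  k=1: a=2, p=9, q=2
  k=2: a=14, p=130, q=29

130/29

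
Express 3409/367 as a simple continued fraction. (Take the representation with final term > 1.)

[9; 3, 2, 6, 8]

3409 = 9*367 + 106
367 = 3*106 + 49
106 = 2*49 + 8
49 = 6*8 + 1
8 = 8*1 + 0  (stop)
So 3409/367 = [9; 3, 2, 6, 8].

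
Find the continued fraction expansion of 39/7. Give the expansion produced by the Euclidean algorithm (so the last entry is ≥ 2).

39 = 5×7 + 4
7 = 1×4 + 3
4 = 1×3 + 1
3 = 3×1 + 0  (stop)
So 39/7 = [5; 1, 1, 3].

[5; 1, 1, 3]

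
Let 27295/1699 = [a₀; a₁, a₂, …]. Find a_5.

27295 = 16·1699 + 111   →  a_0 = 16
1699 = 15·111 + 34   →  a_1 = 15
111 = 3·34 + 9   →  a_2 = 3
34 = 3·9 + 7   →  a_3 = 3
9 = 1·7 + 2   →  a_4 = 1
7 = 3·2 + 1   →  a_5 = 3

3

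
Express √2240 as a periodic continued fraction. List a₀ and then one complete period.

a₀ = ⌊√2240⌋ = 47.
With m₀=0, d₀=1 and mₖ₊₁ = dₖaₖ − mₖ, dₖ₊₁ = (n − mₖ₊₁²)/dₖ, aₖ₊₁ = ⌊(a₀+mₖ₊₁)/dₖ₊₁⌋:
  k=1: m=47, d=31, a=3
  k=2: m=46, d=4, a=23
  k=3: m=46, d=31, a=3
  k=4: m=47, d=1, a=94
d=1 and a=2a₀=94 at k=4, so the next step gives (m, d) = (47, 31) again — its k=1 value — and the period has length 4.

[47; 3, 23, 3, 94]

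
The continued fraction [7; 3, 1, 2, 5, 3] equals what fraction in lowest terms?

Using pₖ = aₖpₖ₋₁ + pₖ₋₂ and qₖ = aₖqₖ₋₁ + qₖ₋₂:
  k=0: a=7, p=7, q=1
  k=1: a=3, p=22, q=3
  k=2: a=1, p=29, q=4
  k=3: a=2, p=80, q=11
  k=4: a=5, p=429, q=59
  k=5: a=3, p=1367, q=188

1367/188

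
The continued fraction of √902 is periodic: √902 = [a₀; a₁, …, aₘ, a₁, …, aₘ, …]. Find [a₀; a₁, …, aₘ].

[30; 30, 60]

a₀ = ⌊√902⌋ = 30.
With m₀=0, d₀=1 and mₖ₊₁ = dₖaₖ − mₖ, dₖ₊₁ = (n − mₖ₊₁²)/dₖ, aₖ₊₁ = ⌊(a₀+mₖ₊₁)/dₖ₊₁⌋:
  k=1: m=30, d=2, a=30
  k=2: m=30, d=1, a=60
d=1 and a=2a₀=60 at k=2, so the next step gives (m, d) = (30, 2) again — its k=1 value — and the period has length 2.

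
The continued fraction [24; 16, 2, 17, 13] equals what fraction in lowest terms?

Using pₖ = aₖpₖ₋₁ + pₖ₋₂ and qₖ = aₖqₖ₋₁ + qₖ₋₂:
  k=0: a=24, p=24, q=1
  k=1: a=16, p=385, q=16
  k=2: a=2, p=794, q=33
  k=3: a=17, p=13883, q=577
  k=4: a=13, p=181273, q=7534

181273/7534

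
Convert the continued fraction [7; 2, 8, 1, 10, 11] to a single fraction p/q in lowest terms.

Using pₖ = aₖpₖ₋₁ + pₖ₋₂ and qₖ = aₖqₖ₋₁ + qₖ₋₂:
  k=0: a=7, p=7, q=1
  k=1: a=2, p=15, q=2
  k=2: a=8, p=127, q=17
  k=3: a=1, p=142, q=19
  k=4: a=10, p=1547, q=207
  k=5: a=11, p=17159, q=2296

17159/2296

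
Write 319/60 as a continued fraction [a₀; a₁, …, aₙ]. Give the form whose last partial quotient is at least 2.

319 = 5×60 + 19
60 = 3×19 + 3
19 = 6×3 + 1
3 = 3×1 + 0  (stop)
So 319/60 = [5; 3, 6, 3].

[5; 3, 6, 3]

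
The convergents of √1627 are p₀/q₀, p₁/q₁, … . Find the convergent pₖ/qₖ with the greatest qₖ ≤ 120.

4800/119

√1627 = [40; 2, 1, 39, 1, 2, 80, …] (period length 6).
Convergents:
  p_0/q_0 = 40/1
  p_1/q_1 = 81/2
  p_2/q_2 = 121/3
  p_3/q_3 = 4800/119
  p_4/q_4 = 4921/122
q_3 = 119 ≤ 120 < 122 = q_4, so the answer is 4800/119.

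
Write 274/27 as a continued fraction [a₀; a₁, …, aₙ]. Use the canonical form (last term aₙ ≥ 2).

274 = 10*27 + 4
27 = 6*4 + 3
4 = 1*3 + 1
3 = 3*1 + 0  (stop)
So 274/27 = [10; 6, 1, 3].

[10; 6, 1, 3]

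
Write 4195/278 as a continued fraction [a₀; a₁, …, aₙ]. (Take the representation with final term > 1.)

4195 = 15·278 + 25
278 = 11·25 + 3
25 = 8·3 + 1
3 = 3·1 + 0  (stop)
So 4195/278 = [15; 11, 8, 3].

[15; 11, 8, 3]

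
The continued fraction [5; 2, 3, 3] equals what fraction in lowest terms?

Using pₖ = aₖpₖ₋₁ + pₖ₋₂ and qₖ = aₖqₖ₋₁ + qₖ₋₂:
  k=0: a=5, p=5, q=1
  k=1: a=2, p=11, q=2
  k=2: a=3, p=38, q=7
  k=3: a=3, p=125, q=23

125/23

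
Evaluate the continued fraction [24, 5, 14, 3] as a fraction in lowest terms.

Using pₖ = aₖpₖ₋₁ + pₖ₋₂ and qₖ = aₖqₖ₋₁ + qₖ₋₂:
  k=0: a=24, p=24, q=1
  k=1: a=5, p=121, q=5
  k=2: a=14, p=1718, q=71
  k=3: a=3, p=5275, q=218

5275/218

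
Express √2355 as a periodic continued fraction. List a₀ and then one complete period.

a₀ = ⌊√2355⌋ = 48.
With m₀=0, d₀=1 and mₖ₊₁ = dₖaₖ − mₖ, dₖ₊₁ = (n − mₖ₊₁²)/dₖ, aₖ₊₁ = ⌊(a₀+mₖ₊₁)/dₖ₊₁⌋:
  k=1: m=48, d=51, a=1
  k=2: m=3, d=46, a=1
  k=3: m=43, d=11, a=8
  k=4: m=45, d=30, a=3
  k=5: m=45, d=11, a=8
  k=6: m=43, d=46, a=1
  k=7: m=3, d=51, a=1
  k=8: m=48, d=1, a=96
d=1 and a=2a₀=96 at k=8, so the next step gives (m, d) = (48, 51) again — its k=1 value — and the period has length 8.

[48; 1, 1, 8, 3, 8, 1, 1, 96]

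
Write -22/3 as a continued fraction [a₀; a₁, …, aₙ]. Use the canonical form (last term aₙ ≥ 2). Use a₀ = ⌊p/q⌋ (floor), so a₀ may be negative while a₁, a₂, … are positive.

[-8; 1, 2]

-22 = -8·3 + 2
3 = 1·2 + 1
2 = 2·1 + 0  (stop)
So -22/3 = [-8; 1, 2].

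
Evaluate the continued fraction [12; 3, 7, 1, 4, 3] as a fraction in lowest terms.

4817/391

Using pₖ = aₖpₖ₋₁ + pₖ₋₂ and qₖ = aₖqₖ₋₁ + qₖ₋₂:
  k=0: a=12, p=12, q=1
  k=1: a=3, p=37, q=3
  k=2: a=7, p=271, q=22
  k=3: a=1, p=308, q=25
  k=4: a=4, p=1503, q=122
  k=5: a=3, p=4817, q=391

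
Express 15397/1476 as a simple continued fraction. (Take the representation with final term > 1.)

[10; 2, 3, 6, 1, 1, 15]

15397 = 10·1476 + 637
1476 = 2·637 + 202
637 = 3·202 + 31
202 = 6·31 + 16
31 = 1·16 + 15
16 = 1·15 + 1
15 = 15·1 + 0  (stop)
So 15397/1476 = [10; 2, 3, 6, 1, 1, 15].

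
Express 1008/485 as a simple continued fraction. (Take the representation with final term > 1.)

1008 = 2*485 + 38
485 = 12*38 + 29
38 = 1*29 + 9
29 = 3*9 + 2
9 = 4*2 + 1
2 = 2*1 + 0  (stop)
So 1008/485 = [2; 12, 1, 3, 4, 2].

[2; 12, 1, 3, 4, 2]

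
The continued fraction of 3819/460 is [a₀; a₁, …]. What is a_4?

3

3819 = 8·460 + 139   →  a_0 = 8
460 = 3·139 + 43   →  a_1 = 3
139 = 3·43 + 10   →  a_2 = 3
43 = 4·10 + 3   →  a_3 = 4
10 = 3·3 + 1   →  a_4 = 3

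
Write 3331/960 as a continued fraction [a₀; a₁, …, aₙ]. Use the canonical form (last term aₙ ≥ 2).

[3; 2, 7, 1, 3, 2, 6]

3331 = 3*960 + 451
960 = 2*451 + 58
451 = 7*58 + 45
58 = 1*45 + 13
45 = 3*13 + 6
13 = 2*6 + 1
6 = 6*1 + 0  (stop)
So 3331/960 = [3; 2, 7, 1, 3, 2, 6].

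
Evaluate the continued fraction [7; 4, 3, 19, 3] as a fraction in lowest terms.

5539/766

Using pₖ = aₖpₖ₋₁ + pₖ₋₂ and qₖ = aₖqₖ₋₁ + qₖ₋₂:
  k=0: a=7, p=7, q=1
  k=1: a=4, p=29, q=4
  k=2: a=3, p=94, q=13
  k=3: a=19, p=1815, q=251
  k=4: a=3, p=5539, q=766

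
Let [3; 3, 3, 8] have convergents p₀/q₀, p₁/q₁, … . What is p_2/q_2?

33/10

Using pₖ = aₖpₖ₋₁ + pₖ₋₂, qₖ = aₖqₖ₋₁ + qₖ₋₂ (with p₋₁=1, p₋₂=0, q₋₁=0, q₋₂=1):
  k=0: a=3, p=3, q=1
  k=1: a=3, p=10, q=3
  k=2: a=3, p=33, q=10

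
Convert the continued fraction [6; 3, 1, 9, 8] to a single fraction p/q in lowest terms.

Using pₖ = aₖpₖ₋₁ + pₖ₋₂ and qₖ = aₖqₖ₋₁ + qₖ₋₂:
  k=0: a=6, p=6, q=1
  k=1: a=3, p=19, q=3
  k=2: a=1, p=25, q=4
  k=3: a=9, p=244, q=39
  k=4: a=8, p=1977, q=316

1977/316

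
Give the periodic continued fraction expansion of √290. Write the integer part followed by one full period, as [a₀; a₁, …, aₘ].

a₀ = ⌊√290⌋ = 17.
With m₀=0, d₀=1 and mₖ₊₁ = dₖaₖ − mₖ, dₖ₊₁ = (n − mₖ₊₁²)/dₖ, aₖ₊₁ = ⌊(a₀+mₖ₊₁)/dₖ₊₁⌋:
  k=1: m=17, d=1, a=34
d=1 and a=2a₀=34 at k=1, so the next step gives (m, d) = (17, 1) again — its k=1 value — and the period has length 1.

[17; 34]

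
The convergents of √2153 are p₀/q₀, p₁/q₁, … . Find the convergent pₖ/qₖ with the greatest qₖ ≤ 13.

232/5

√2153 = [46; 2, 2, 92, …] (period length 3).
Convergents:
  p_0/q_0 = 46/1
  p_1/q_1 = 93/2
  p_2/q_2 = 232/5
  p_3/q_3 = 21437/462
q_2 = 5 ≤ 13 < 462 = q_3, so the answer is 232/5.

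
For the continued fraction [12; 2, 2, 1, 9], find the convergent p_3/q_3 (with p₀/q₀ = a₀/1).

Using pₖ = aₖpₖ₋₁ + pₖ₋₂, qₖ = aₖqₖ₋₁ + qₖ₋₂ (with p₋₁=1, p₋₂=0, q₋₁=0, q₋₂=1):
  k=0: a=12, p=12, q=1
  k=1: a=2, p=25, q=2
  k=2: a=2, p=62, q=5
  k=3: a=1, p=87, q=7

87/7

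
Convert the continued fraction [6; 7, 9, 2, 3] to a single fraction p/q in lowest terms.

Using pₖ = aₖpₖ₋₁ + pₖ₋₂ and qₖ = aₖqₖ₋₁ + qₖ₋₂:
  k=0: a=6, p=6, q=1
  k=1: a=7, p=43, q=7
  k=2: a=9, p=393, q=64
  k=3: a=2, p=829, q=135
  k=4: a=3, p=2880, q=469

2880/469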